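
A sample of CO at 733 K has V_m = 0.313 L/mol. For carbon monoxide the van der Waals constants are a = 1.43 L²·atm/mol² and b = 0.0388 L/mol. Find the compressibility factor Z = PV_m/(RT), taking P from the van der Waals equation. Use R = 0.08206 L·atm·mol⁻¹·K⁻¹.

Z ≈ 1.066

P = RT/(V_m − b) − a/V_m² = (0.08206)(733)/(0.313 − 0.0388) − 1.43/(0.313)²
  = 60.150/0.27420 − 14.596 = 219.37 − 14.596 = 204.77 atm
Z = PV_m/(RT) = (204.77)(0.313)/((0.08206)(733)) = 64.093/60.150 = 1.066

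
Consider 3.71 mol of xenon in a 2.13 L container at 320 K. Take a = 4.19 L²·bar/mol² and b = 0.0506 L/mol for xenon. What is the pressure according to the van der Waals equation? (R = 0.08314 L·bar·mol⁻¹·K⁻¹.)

P = nRT/(V − nb) − a n²/V²
nRT/(V − nb) = (3.71)(0.08314)(320)/(2.13 − 3.71×0.0506) = 98.704/1.9423 = 50.818 bar
a n²/V² = (4.19)(3.71)²/(2.13)² = 12.712 bar
P = 50.818 − 12.712 = 38.11 bar

P ≈ 38.11 bar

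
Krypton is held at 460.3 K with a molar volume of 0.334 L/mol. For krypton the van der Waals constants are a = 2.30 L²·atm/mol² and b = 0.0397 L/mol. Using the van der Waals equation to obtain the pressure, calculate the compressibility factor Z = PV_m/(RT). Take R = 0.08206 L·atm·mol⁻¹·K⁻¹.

P = RT/(V_m − b) − a/V_m² = (0.08206)(460.3)/(0.334 − 0.0397) − 2.30/(0.334)²
  = 37.772/0.29430 − 20.617 = 128.35 − 20.617 = 107.73 atm
Z = PV_m/(RT) = (107.73)(0.334)/((0.08206)(460.3)) = 35.982/37.772 = 0.9526

Z ≈ 0.9526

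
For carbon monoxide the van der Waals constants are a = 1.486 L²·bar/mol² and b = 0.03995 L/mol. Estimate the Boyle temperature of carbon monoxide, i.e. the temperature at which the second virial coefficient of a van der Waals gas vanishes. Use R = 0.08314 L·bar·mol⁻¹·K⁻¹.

T_B ≈ 447.4 K

For a van der Waals gas the second virial coefficient B₂ = b − a/(RT) vanishes at T_B = a/(Rb).
T_B = 1.486/(0.08314×0.03995) = 1.486/0.0033214 = 447.4 K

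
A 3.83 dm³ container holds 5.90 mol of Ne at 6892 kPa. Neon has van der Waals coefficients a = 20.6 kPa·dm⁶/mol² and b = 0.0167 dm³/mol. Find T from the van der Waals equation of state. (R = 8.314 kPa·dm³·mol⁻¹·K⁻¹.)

T ≈ 528.0 K

T = (P + a n²/V²)(V − nb)/(nR)
P + a n²/V² = 6892 + (20.6)(5.90)²/(3.83)² = 6940.9 kPa
V − nb = 3.83 − (5.90)(0.0167) = 3.7315 dm³
T = (6940.9)(3.7315)/((5.90)(8.314)) = 528.0 K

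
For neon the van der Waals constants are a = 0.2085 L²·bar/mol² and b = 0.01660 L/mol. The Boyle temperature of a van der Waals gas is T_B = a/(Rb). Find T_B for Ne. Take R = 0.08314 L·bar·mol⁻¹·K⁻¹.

T_B ≈ 151.1 K

For a van der Waals gas the second virial coefficient B₂ = b − a/(RT) vanishes at T_B = a/(Rb).
T_B = 0.2085/(0.08314×0.01660) = 0.2085/0.0013801 = 151.1 K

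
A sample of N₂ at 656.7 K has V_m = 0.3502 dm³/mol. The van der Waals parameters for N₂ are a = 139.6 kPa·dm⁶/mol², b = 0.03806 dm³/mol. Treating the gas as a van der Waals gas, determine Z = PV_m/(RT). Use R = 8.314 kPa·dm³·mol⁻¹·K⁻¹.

P = RT/(V_m − b) − a/V_m² = (8.314)(656.7)/(0.3502 − 0.03806) − 139.6/(0.3502)²
  = 5459.8/0.31214 − 1138.3 = 17492 − 1138.3 = 16354 kPa
Z = PV_m/(RT) = (16354)(0.3502)/((8.314)(656.7)) = 5727.2/5459.8 = 1.049

Z ≈ 1.049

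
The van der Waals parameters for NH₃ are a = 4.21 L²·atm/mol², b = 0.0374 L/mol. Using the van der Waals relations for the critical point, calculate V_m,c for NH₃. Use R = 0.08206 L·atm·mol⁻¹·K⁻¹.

For a van der Waals gas, V_m,c = 3b.
V_m,c = 3×0.0374 = 0.1122 L/mol

V_m,c ≈ 0.1122 L/mol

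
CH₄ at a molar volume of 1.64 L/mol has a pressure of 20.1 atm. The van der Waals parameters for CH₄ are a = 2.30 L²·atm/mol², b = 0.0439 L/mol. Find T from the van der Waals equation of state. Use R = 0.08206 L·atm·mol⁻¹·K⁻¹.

T = (P + a/V_m²)(V_m − b)/R
P + a/V_m² = 20.1 + 2.30/(1.64)² = 20.955 atm
V_m − b = 1.64 − 0.0439 = 1.5961 L/mol
T = (20.955)(1.5961)/0.08206 = 407.6 K

T ≈ 407.6 K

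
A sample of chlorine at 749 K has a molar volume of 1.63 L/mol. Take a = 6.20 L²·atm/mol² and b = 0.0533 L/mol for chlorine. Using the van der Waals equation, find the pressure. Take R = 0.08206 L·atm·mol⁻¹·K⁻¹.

P ≈ 36.65 atm

P = RT/(V_m − b) − a/V_m²
RT/(V_m − b) = (0.08206)(749)/(1.63 − 0.0533) = 61.463/1.5767 = 38.982 atm
a/V_m² = 6.20/(1.63)² = 2.3335 atm
P = 38.982 − 2.3335 = 36.65 atm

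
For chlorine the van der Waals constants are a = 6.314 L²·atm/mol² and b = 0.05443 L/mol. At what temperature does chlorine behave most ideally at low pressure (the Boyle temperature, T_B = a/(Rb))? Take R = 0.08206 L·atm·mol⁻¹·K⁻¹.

T_B ≈ 1414 K

For a van der Waals gas the second virial coefficient B₂ = b − a/(RT) vanishes at T_B = a/(Rb).
T_B = 6.314/(0.08206×0.05443) = 6.314/0.0044665 = 1414 K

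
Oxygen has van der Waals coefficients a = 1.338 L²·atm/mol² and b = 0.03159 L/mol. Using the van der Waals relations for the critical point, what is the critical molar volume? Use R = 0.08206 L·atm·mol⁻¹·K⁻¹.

V_m,c ≈ 0.09477 L/mol

For a van der Waals gas, V_m,c = 3b.
V_m,c = 3×0.03159 = 0.09477 L/mol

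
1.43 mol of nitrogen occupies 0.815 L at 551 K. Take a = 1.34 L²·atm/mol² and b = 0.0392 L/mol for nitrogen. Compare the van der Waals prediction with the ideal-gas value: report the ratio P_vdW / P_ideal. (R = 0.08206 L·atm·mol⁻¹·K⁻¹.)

P_vdW / P_ideal ≈ 1.022

Ideal: P_ideal = nRT/V = (1.43)(0.08206)(551)/0.815 = 79.3344 atm
vdW: P = nRT/(V − nb) − a n²/V² = 64.6575/0.758944 − 2.74017/0.664225 = 85.1940 − 4.12536 = 81.0686 atm
Ratio = 81.0686/79.3344 = 1.022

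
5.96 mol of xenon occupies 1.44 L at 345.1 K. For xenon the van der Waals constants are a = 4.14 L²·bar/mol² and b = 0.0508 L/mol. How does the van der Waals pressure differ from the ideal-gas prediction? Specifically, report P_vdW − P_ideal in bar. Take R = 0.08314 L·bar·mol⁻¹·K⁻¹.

Ideal: P_ideal = nRT/V = (5.96)(0.08314)(345.1)/1.44 = 118.751 bar
vdW: P = nRT/(V − nb) − a n²/V² = 171.002/1.13723 − 147.059/2.07360 = 150.367 − 70.9197 = 79.447 bar
ΔP = 79.447 − 118.751 = -39.30 bar

ΔP ≈ -39.30 bar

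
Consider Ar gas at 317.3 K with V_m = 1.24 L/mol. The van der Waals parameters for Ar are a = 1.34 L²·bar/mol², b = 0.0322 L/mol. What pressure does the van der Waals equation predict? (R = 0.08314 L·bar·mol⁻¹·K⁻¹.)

P = RT/(V_m − b) − a/V_m²
RT/(V_m − b) = (0.08314)(317.3)/(1.24 − 0.0322) = 26.380/1.2078 = 21.841 bar
a/V_m² = 1.34/(1.24)² = 0.87149 bar
P = 21.841 − 0.87149 = 20.97 bar

P ≈ 20.97 bar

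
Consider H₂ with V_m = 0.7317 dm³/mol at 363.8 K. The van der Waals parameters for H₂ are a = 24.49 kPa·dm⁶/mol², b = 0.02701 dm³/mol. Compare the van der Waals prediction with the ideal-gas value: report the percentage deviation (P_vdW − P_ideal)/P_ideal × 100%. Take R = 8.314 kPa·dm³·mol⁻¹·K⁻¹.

2.73 %

Ideal: P_ideal = RT/V_m = (8.314)(363.8)/0.7317 = 4133.71 kPa
vdW: P = RT/(V_m − b) − a/V_m² = 3024.63/0.704690 − 24.49/0.535385 = 4292.14 − 45.7428 = 4246.40 kPa
% deviation = (4246.40 − 4133.71)/4133.71 × 100% = 2.73%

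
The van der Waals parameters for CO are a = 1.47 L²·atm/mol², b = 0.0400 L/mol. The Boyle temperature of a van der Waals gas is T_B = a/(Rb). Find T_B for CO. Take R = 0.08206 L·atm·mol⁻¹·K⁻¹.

T_B ≈ 447.8 K

For a van der Waals gas the second virial coefficient B₂ = b − a/(RT) vanishes at T_B = a/(Rb).
T_B = 1.47/(0.08206×0.0400) = 1.47/0.0032824 = 447.8 K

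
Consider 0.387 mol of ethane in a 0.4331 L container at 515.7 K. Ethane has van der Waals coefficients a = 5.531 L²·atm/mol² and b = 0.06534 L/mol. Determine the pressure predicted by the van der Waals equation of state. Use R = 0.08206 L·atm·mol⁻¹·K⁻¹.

P = nRT/(V − nb) − a n²/V²
nRT/(V − nb) = (0.387)(0.08206)(515.7)/(0.4331 − 0.387×0.06534) = 16.377/0.40781 = 40.158 atm
a n²/V² = (5.531)(0.387)²/(0.4331)² = 4.4162 atm
P = 40.158 − 4.4162 = 35.74 atm

P ≈ 35.74 atm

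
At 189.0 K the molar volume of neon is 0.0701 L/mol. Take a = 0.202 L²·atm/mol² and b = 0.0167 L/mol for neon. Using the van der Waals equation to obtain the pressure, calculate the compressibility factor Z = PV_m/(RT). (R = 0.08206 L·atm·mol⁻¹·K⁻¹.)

Z ≈ 1.127

P = RT/(V_m − b) − a/V_m² = (0.08206)(189.0)/(0.0701 − 0.0167) − 0.202/(0.0701)²
  = 15.509/0.053400 − 41.107 = 290.43 − 41.107 = 249.32 atm
Z = PV_m/(RT) = (249.32)(0.0701)/((0.08206)(189.0)) = 17.477/15.509 = 1.127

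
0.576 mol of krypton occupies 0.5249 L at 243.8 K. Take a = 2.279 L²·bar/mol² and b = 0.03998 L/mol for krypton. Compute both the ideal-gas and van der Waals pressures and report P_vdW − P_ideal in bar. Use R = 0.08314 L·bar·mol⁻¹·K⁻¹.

ΔP ≈ -1.724 bar

Ideal: P_ideal = nRT/V = (0.576)(0.08314)(243.8)/0.5249 = 22.2428 bar
vdW: P = nRT/(V − nb) − a n²/V² = 11.6753/0.501872 − 0.756118/0.275520 = 23.2635 − 2.74433 = 20.5192 bar
ΔP = 20.5192 − 22.2428 = -1.724 bar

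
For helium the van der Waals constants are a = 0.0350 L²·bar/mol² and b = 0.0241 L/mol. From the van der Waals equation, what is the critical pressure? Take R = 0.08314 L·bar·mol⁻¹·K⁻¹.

P_c ≈ 2.232 bar

For a van der Waals gas, P_c = a/(27b²).
P_c = 0.0350/(27×(0.0241)²) = 0.0350/0.015682 = 2.232 bar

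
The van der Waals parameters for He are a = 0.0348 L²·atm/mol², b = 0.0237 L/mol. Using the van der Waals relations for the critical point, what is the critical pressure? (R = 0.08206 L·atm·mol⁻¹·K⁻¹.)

P_c ≈ 2.295 atm

For a van der Waals gas, P_c = a/(27b²).
P_c = 0.0348/(27×(0.0237)²) = 0.0348/0.015166 = 2.295 atm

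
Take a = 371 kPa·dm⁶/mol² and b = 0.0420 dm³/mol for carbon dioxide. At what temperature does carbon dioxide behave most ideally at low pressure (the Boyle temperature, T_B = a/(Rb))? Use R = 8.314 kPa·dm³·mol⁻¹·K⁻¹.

For a van der Waals gas the second virial coefficient B₂ = b − a/(RT) vanishes at T_B = a/(Rb).
T_B = 371/(8.314×0.0420) = 371/0.34919 = 1062 K

T_B ≈ 1062 K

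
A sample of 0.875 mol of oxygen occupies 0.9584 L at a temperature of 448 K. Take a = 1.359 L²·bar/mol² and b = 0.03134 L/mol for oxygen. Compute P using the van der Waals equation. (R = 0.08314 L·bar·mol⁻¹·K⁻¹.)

P ≈ 33.87 bar

P = nRT/(V − nb) − a n²/V²
nRT/(V − nb) = (0.875)(0.08314)(448)/(0.9584 − 0.875×0.03134) = 32.591/0.93098 = 35.007 bar
a n²/V² = (1.359)(0.875)²/(0.9584)² = 1.1328 bar
P = 35.007 − 1.1328 = 33.87 bar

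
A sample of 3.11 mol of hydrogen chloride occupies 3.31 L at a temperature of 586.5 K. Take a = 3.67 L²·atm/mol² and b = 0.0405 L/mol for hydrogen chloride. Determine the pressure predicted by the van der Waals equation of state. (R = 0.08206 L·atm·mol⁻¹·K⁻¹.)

P ≈ 43.77 atm

P = nRT/(V − nb) − a n²/V²
nRT/(V − nb) = (3.11)(0.08206)(586.5)/(3.31 − 3.11×0.0405) = 149.68/3.1840 = 47.010 atm
a n²/V² = (3.67)(3.11)²/(3.31)² = 3.2399 atm
P = 47.010 − 3.2399 = 43.77 atm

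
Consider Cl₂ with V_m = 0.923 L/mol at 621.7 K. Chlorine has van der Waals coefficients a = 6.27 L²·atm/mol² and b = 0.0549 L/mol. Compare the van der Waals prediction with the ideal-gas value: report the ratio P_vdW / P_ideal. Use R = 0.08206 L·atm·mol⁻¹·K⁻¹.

Ideal: P_ideal = RT/V_m = (0.08206)(621.7)/0.923 = 55.2727 atm
vdW: P = RT/(V_m − b) − a/V_m² = 51.0167/0.868100 − 6.27/0.851929 = 58.7682 − 7.35977 = 51.4084 atm
Ratio = 51.4084/55.2727 = 0.9301

P_vdW / P_ideal ≈ 0.9301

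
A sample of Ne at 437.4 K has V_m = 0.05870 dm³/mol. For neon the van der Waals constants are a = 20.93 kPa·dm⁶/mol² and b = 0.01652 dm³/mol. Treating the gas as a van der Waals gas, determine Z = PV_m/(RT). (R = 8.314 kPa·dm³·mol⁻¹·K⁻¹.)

Z ≈ 1.294

P = RT/(V_m − b) − a/V_m² = (8.314)(437.4)/(0.05870 − 0.01652) − 20.93/(0.05870)²
  = 3636.5/0.042180 − 6074.3 = 86214 − 6074.3 = 80140 kPa
Z = PV_m/(RT) = (80140)(0.05870)/((8.314)(437.4)) = 4704.2/3636.5 = 1.294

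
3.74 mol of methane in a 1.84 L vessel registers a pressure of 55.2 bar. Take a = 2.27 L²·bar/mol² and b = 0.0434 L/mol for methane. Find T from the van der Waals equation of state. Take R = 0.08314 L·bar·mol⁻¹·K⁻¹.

T ≈ 348.4 K

T = (P + a n²/V²)(V − nb)/(nR)
P + a n²/V² = 55.2 + (2.27)(3.74)²/(1.84)² = 64.579 bar
V − nb = 1.84 − (3.74)(0.0434) = 1.6777 L
T = (64.579)(1.6777)/((3.74)(0.08314)) = 348.4 K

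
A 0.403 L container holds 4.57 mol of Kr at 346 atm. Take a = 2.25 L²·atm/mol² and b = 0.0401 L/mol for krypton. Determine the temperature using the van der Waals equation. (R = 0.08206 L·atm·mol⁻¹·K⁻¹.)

T ≈ 372.3 K

T = (P + a n²/V²)(V − nb)/(nR)
P + a n²/V² = 346 + (2.25)(4.57)²/(0.403)² = 635.34 atm
V − nb = 0.403 − (4.57)(0.0401) = 0.21974 L
T = (635.34)(0.21974)/((4.57)(0.08206)) = 372.3 K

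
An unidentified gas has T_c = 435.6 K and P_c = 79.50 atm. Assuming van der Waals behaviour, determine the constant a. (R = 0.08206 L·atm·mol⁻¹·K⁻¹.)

a ≈ 6.780 L²·atm/mol²

From T_c = 8a/(27Rb) and P_c = a/(27b²): a = 27 R² T_c²/(64 P_c).
a = 27×(0.08206)²×(435.6)²/(64×79.50) = 34499/5088.0 = 6.780 L²·atm/mol²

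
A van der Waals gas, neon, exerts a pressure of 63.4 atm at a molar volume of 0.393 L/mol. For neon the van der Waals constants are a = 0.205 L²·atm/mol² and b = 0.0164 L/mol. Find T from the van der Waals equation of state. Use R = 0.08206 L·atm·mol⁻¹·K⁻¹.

T ≈ 297.1 K

T = (P + a/V_m²)(V_m − b)/R
P + a/V_m² = 63.4 + 0.205/(0.393)² = 64.727 atm
V_m − b = 0.393 − 0.0164 = 0.37660 L/mol
T = (64.727)(0.37660)/0.08206 = 297.1 K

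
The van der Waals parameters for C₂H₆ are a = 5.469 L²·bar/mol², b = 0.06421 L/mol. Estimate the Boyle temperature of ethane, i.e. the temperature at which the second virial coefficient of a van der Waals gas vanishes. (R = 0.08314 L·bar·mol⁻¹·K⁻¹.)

For a van der Waals gas the second virial coefficient B₂ = b − a/(RT) vanishes at T_B = a/(Rb).
T_B = 5.469/(0.08314×0.06421) = 5.469/0.0053384 = 1024 K

T_B ≈ 1024 K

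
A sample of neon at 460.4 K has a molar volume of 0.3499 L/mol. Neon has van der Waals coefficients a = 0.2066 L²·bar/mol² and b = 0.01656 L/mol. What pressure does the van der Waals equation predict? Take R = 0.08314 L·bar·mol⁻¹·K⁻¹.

P = RT/(V_m − b) − a/V_m²
RT/(V_m − b) = (0.08314)(460.4)/(0.3499 − 0.01656) = 38.278/0.33334 = 114.83 bar
a/V_m² = 0.2066/(0.3499)² = 1.6875 bar
P = 114.83 − 1.6875 = 113.1 bar

P ≈ 113.1 bar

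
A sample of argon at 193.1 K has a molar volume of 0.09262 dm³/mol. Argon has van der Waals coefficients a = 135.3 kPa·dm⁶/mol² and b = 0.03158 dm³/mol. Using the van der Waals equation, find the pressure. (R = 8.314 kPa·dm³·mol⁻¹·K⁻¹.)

P ≈ 10529 kPa

P = RT/(V_m − b) − a/V_m²
RT/(V_m − b) = (8.314)(193.1)/(0.09262 − 0.03158) = 1605.4/0.061040 = 26301 kPa
a/V_m² = 135.3/(0.09262)² = 15772 kPa
P = 26301 − 15772 = 10529 kPa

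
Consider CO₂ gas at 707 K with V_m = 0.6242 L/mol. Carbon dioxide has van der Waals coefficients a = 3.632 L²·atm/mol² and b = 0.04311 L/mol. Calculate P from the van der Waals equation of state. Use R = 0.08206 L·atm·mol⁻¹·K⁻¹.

P ≈ 90.52 atm

P = RT/(V_m − b) − a/V_m²
RT/(V_m − b) = (0.08206)(707)/(0.6242 − 0.04311) = 58.016/0.58109 = 99.840 atm
a/V_m² = 3.632/(0.6242)² = 9.3218 atm
P = 99.840 − 9.3218 = 90.52 atm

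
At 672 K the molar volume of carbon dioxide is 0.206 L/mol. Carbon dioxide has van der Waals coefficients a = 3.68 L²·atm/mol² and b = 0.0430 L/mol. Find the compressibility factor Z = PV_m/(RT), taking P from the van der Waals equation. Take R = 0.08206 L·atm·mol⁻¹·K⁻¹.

Z ≈ 0.9399

P = RT/(V_m − b) − a/V_m² = (0.08206)(672)/(0.206 − 0.0430) − 3.68/(0.206)²
  = 55.144/0.16300 − 86.719 = 338.31 − 86.719 = 251.59 atm
Z = PV_m/(RT) = (251.59)(0.206)/((0.08206)(672)) = 51.828/55.144 = 0.9399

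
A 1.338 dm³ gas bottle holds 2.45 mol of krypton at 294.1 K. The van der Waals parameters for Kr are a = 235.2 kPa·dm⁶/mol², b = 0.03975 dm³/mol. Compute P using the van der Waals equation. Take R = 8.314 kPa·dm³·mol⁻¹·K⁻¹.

P ≈ 4040 kPa

P = nRT/(V − nb) − a n²/V²
nRT/(V − nb) = (2.45)(8.314)(294.1)/(1.338 − 2.45×0.03975) = 5990.6/1.2406 = 4828.8 kPa
a n²/V² = (235.2)(2.45)²/(1.338)² = 788.60 kPa
P = 4828.8 − 788.60 = 4040 kPa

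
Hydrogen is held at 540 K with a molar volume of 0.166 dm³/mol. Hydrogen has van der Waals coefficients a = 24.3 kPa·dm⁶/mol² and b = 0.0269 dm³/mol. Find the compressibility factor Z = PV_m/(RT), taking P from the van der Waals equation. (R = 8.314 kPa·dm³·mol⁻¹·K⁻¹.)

P = RT/(V_m − b) − a/V_m² = (8.314)(540)/(0.166 − 0.0269) − 24.3/(0.166)²
  = 4489.6/0.13910 − 881.84 = 32276 − 881.84 = 31394 kPa
Z = PV_m/(RT) = (31394)(0.166)/((8.314)(540)) = 5211.4/4489.6 = 1.161

Z ≈ 1.161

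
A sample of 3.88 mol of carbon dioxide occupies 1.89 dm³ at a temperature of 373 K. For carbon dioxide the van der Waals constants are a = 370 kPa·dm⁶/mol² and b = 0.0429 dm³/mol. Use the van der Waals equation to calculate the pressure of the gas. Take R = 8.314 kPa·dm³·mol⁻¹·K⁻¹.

P = nRT/(V − nb) − a n²/V²
nRT/(V − nb) = (3.88)(8.314)(373)/(1.89 − 3.88×0.0429) = 12032/1.7235 = 6981.1 kPa
a n²/V² = (370)(3.88)²/(1.89)² = 1559.3 kPa
P = 6981.1 − 1559.3 = 5422 kPa

P ≈ 5422 kPa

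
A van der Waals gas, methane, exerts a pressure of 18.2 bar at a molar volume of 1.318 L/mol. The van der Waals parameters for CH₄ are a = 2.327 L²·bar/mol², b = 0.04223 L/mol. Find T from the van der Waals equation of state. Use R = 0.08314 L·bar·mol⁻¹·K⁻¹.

T ≈ 299.8 K

T = (P + a/V_m²)(V_m − b)/R
P + a/V_m² = 18.2 + 2.327/(1.318)² = 19.540 bar
V_m − b = 1.318 − 0.04223 = 1.2758 L/mol
T = (19.540)(1.2758)/0.08314 = 299.8 K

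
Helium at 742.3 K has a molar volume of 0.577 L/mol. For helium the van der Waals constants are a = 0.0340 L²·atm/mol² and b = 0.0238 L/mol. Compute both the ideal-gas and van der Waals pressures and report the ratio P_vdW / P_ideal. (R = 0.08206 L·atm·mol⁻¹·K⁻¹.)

Ideal: P_ideal = RT/V_m = (0.08206)(742.3)/0.577 = 105.569 atm
vdW: P = RT/(V_m − b) − a/V_m² = 60.9131/0.553200 − 0.0340/0.332929 = 110.110 − 0.102124 = 110.008 atm
Ratio = 110.008/105.569 = 1.042

P_vdW / P_ideal ≈ 1.042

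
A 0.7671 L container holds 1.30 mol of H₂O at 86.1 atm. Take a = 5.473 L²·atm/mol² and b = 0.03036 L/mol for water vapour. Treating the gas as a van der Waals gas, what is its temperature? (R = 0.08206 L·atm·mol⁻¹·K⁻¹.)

T ≈ 694.5 K

T = (P + a n²/V²)(V − nb)/(nR)
P + a n²/V² = 86.1 + (5.473)(1.30)²/(0.7671)² = 101.82 atm
V − nb = 0.7671 − (1.30)(0.03036) = 0.72763 L
T = (101.82)(0.72763)/((1.30)(0.08206)) = 694.5 K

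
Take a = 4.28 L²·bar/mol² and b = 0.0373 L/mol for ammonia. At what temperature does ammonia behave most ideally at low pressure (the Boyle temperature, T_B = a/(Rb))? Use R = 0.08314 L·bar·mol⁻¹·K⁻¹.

T_B ≈ 1380 K

For a van der Waals gas the second virial coefficient B₂ = b − a/(RT) vanishes at T_B = a/(Rb).
T_B = 4.28/(0.08314×0.0373) = 4.28/0.0031011 = 1380 K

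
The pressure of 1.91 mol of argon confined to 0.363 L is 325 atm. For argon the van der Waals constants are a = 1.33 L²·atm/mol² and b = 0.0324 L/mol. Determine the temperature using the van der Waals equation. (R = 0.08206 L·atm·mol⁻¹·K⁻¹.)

T = (P + a n²/V²)(V − nb)/(nR)
P + a n²/V² = 325 + (1.33)(1.91)²/(0.363)² = 361.82 atm
V − nb = 0.363 − (1.91)(0.0324) = 0.30112 L
T = (361.82)(0.30112)/((1.91)(0.08206)) = 695.1 K

T ≈ 695.1 K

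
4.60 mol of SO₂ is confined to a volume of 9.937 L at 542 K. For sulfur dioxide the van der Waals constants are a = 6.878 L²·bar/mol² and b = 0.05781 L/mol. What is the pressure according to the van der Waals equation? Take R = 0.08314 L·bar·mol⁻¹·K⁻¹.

P ≈ 19.96 bar

P = nRT/(V − nb) − a n²/V²
nRT/(V − nb) = (4.60)(0.08314)(542)/(9.937 − 4.60×0.05781) = 207.28/9.6711 = 21.433 bar
a n²/V² = (6.878)(4.60)²/(9.937)² = 1.4739 bar
P = 21.433 − 1.4739 = 19.96 bar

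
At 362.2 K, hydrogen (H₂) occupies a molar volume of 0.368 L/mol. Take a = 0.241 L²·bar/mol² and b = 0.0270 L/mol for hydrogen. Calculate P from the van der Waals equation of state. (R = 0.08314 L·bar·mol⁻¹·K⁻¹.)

P = RT/(V_m − b) − a/V_m²
RT/(V_m − b) = (0.08314)(362.2)/(0.368 − 0.0270) = 30.113/0.34100 = 88.308 bar
a/V_m² = 0.241/(0.368)² = 1.7796 bar
P = 88.308 − 1.7796 = 86.53 bar

P ≈ 86.53 bar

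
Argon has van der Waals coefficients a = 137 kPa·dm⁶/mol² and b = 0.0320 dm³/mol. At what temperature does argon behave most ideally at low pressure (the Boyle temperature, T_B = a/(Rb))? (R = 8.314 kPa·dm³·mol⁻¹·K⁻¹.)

T_B ≈ 514.9 K

For a van der Waals gas the second virial coefficient B₂ = b − a/(RT) vanishes at T_B = a/(Rb).
T_B = 137/(8.314×0.0320) = 137/0.26605 = 514.9 K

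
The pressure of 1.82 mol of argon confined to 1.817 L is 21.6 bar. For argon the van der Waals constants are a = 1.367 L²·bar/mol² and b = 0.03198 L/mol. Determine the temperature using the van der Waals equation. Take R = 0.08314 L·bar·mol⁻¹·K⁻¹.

T ≈ 267.0 K

T = (P + a n²/V²)(V − nb)/(nR)
P + a n²/V² = 21.6 + (1.367)(1.82)²/(1.817)² = 22.972 bar
V − nb = 1.817 − (1.82)(0.03198) = 1.7588 L
T = (22.972)(1.7588)/((1.82)(0.08314)) = 267.0 K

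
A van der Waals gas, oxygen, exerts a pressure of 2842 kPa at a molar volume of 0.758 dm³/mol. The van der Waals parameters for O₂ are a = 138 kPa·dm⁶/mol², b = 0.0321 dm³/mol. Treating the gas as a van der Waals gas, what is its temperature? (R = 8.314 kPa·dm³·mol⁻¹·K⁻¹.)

T ≈ 269.1 K

T = (P + a/V_m²)(V_m − b)/R
P + a/V_m² = 2842 + 138/(0.758)² = 3082.2 kPa
V_m − b = 0.758 − 0.0321 = 0.72590 dm³/mol
T = (3082.2)(0.72590)/8.314 = 269.1 K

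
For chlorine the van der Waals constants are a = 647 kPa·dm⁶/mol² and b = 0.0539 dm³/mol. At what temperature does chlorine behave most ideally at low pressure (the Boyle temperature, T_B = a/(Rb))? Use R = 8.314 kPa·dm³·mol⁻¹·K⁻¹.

T_B ≈ 1444 K

For a van der Waals gas the second virial coefficient B₂ = b − a/(RT) vanishes at T_B = a/(Rb).
T_B = 647/(8.314×0.0539) = 647/0.44812 = 1444 K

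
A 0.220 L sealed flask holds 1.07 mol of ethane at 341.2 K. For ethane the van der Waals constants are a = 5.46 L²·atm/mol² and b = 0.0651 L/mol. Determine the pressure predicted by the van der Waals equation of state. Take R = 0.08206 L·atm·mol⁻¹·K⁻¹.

P ≈ 70.11 atm

P = nRT/(V − nb) − a n²/V²
nRT/(V − nb) = (1.07)(0.08206)(341.2)/(0.220 − 1.07×0.0651) = 29.959/0.15034 = 199.27 atm
a n²/V² = (5.46)(1.07)²/(0.220)² = 129.16 atm
P = 199.27 − 129.16 = 70.11 atm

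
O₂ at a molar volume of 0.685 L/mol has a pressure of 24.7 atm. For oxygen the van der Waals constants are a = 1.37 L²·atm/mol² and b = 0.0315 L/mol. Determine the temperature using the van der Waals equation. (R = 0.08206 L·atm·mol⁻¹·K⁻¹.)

T = (P + a/V_m²)(V_m − b)/R
P + a/V_m² = 24.7 + 1.37/(0.685)² = 27.620 atm
V_m − b = 0.685 − 0.0315 = 0.65350 L/mol
T = (27.620)(0.65350)/0.08206 = 220.0 K

T ≈ 220.0 K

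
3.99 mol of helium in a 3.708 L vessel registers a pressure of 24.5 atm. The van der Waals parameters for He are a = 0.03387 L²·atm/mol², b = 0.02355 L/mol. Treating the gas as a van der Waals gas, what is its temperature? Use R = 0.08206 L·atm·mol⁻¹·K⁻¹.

T = (P + a n²/V²)(V − nb)/(nR)
P + a n²/V² = 24.5 + (0.03387)(3.99)²/(3.708)² = 24.539 atm
V − nb = 3.708 − (3.99)(0.02355) = 3.6140 L
T = (24.539)(3.6140)/((3.99)(0.08206)) = 270.9 K

T ≈ 270.9 K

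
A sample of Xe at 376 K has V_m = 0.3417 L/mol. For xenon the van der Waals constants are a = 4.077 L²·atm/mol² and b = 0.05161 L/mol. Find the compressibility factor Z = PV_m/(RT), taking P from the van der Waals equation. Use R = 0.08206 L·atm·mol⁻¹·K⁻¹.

P = RT/(V_m − b) − a/V_m² = (0.08206)(376)/(0.3417 − 0.05161) − 4.077/(0.3417)²
  = 30.855/0.29009 − 34.918 = 106.36 − 34.918 = 71.44 atm
Z = PV_m/(RT) = (71.44)(0.3417)/((0.08206)(376)) = 24.411/30.855 = 0.7912

Z ≈ 0.7912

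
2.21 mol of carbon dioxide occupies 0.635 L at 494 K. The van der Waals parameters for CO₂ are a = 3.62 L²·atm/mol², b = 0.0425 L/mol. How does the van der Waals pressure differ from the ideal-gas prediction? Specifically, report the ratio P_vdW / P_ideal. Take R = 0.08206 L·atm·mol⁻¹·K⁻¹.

Ideal: P_ideal = nRT/V = (2.21)(0.08206)(494)/0.635 = 141.084 atm
vdW: P = nRT/(V − nb) − a n²/V² = 89.5882/0.541075 − 17.6804/0.403225 = 165.574 − 43.8475 = 121.727 atm
Ratio = 121.727/141.084 = 0.8628

P_vdW / P_ideal ≈ 0.8628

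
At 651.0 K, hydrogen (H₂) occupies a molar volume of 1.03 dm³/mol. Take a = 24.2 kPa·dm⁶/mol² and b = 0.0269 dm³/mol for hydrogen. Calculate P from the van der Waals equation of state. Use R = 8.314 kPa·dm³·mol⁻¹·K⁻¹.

P ≈ 5373 kPa

P = RT/(V_m − b) − a/V_m²
RT/(V_m − b) = (8.314)(651.0)/(1.03 − 0.0269) = 5412.4/1.0031 = 5395.7 kPa
a/V_m² = 24.2/(1.03)² = 22.811 kPa
P = 5395.7 − 22.811 = 5373 kPa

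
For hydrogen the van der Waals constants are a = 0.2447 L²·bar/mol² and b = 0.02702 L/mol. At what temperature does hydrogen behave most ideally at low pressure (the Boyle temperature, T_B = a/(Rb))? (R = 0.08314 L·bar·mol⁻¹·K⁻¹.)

For a van der Waals gas the second virial coefficient B₂ = b − a/(RT) vanishes at T_B = a/(Rb).
T_B = 0.2447/(0.08314×0.02702) = 0.2447/0.0022464 = 108.9 K

T_B ≈ 108.9 K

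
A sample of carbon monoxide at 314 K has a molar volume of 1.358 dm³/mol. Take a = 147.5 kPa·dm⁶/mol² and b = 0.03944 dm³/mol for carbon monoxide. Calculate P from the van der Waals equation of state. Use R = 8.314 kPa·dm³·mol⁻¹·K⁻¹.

P = RT/(V_m − b) − a/V_m²
RT/(V_m − b) = (8.314)(314)/(1.358 − 0.03944) = 2610.6/1.3186 = 1979.8 kPa
a/V_m² = 147.5/(1.358)² = 79.982 kPa
P = 1979.8 − 79.982 = 1900 kPa

P ≈ 1900 kPa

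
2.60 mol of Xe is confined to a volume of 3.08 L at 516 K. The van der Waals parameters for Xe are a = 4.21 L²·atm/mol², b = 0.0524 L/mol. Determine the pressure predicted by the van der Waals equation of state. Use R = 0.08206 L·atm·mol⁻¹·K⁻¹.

P ≈ 34.40 atm

P = nRT/(V − nb) − a n²/V²
nRT/(V − nb) = (2.60)(0.08206)(516)/(3.08 − 2.60×0.0524) = 110.09/2.9438 = 37.397 atm
a n²/V² = (4.21)(2.60)²/(3.08)² = 3.0000 atm
P = 37.397 − 3.0000 = 34.40 atm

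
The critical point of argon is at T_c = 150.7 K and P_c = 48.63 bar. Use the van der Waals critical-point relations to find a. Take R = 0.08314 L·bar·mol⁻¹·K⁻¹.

From T_c = 8a/(27Rb) and P_c = a/(27b²): a = 27 R² T_c²/(64 P_c).
a = 27×(0.08314)²×(150.7)²/(64×48.63) = 4238.5/3112.3 = 1.362 L²·bar/mol²

a ≈ 1.362 L²·bar/mol²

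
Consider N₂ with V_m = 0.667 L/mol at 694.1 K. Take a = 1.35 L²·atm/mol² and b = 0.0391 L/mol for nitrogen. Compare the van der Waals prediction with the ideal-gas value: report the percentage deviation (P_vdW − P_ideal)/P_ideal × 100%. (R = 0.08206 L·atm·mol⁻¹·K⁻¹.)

2.67 %

Ideal: P_ideal = RT/V_m = (0.08206)(694.1)/0.667 = 85.3941 atm
vdW: P = RT/(V_m − b) − a/V_m² = 56.9578/0.627900 − 1.35/0.444889 = 90.7116 − 3.03446 = 87.6771 atm
% deviation = (87.6771 − 85.3941)/85.3941 × 100% = 2.67%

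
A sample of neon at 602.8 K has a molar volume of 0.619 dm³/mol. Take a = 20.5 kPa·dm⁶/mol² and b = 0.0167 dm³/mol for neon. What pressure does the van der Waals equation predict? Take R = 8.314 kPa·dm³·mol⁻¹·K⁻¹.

P = RT/(V_m − b) − a/V_m²
RT/(V_m − b) = (8.314)(602.8)/(0.619 − 0.0167) = 5011.7/0.60230 = 8320.9 kPa
a/V_m² = 20.5/(0.619)² = 53.502 kPa
P = 8320.9 − 53.502 = 8267 kPa

P ≈ 8267 kPa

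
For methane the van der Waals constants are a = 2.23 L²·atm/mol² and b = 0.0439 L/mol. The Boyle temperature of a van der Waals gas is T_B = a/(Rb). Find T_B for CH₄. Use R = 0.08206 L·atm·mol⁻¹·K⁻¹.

For a van der Waals gas the second virial coefficient B₂ = b − a/(RT) vanishes at T_B = a/(Rb).
T_B = 2.23/(0.08206×0.0439) = 2.23/0.0036024 = 619.0 K

T_B ≈ 619.0 K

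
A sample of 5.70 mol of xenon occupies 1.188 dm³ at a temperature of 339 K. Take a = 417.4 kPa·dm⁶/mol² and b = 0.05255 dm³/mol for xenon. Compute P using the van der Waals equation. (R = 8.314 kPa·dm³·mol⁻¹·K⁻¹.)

P ≈ 8473 kPa

P = nRT/(V − nb) − a n²/V²
nRT/(V − nb) = (5.70)(8.314)(339)/(1.188 − 5.70×0.05255) = 16065/0.88847 = 18082 kPa
a n²/V² = (417.4)(5.70)²/(1.188)² = 9608.8 kPa
P = 18082 − 9608.8 = 8473 kPa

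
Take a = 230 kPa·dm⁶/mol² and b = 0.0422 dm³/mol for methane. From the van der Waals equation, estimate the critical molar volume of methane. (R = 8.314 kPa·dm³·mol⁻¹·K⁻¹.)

V_m,c ≈ 0.1266 dm³/mol

For a van der Waals gas, V_m,c = 3b.
V_m,c = 3×0.0422 = 0.1266 dm³/mol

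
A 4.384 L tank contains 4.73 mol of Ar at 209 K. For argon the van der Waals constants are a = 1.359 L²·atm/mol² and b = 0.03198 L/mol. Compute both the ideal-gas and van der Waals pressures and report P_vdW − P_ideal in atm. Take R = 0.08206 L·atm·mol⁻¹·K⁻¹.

ΔP ≈ -0.921 atm

Ideal: P_ideal = nRT/V = (4.73)(0.08206)(209)/4.384 = 18.5041 atm
vdW: P = nRT/(V − nb) − a n²/V² = 81.1221/4.23273 − 30.4048/19.2195 = 19.1654 − 1.58198 = 17.5834 atm
ΔP = 17.5834 − 18.5041 = -0.921 atm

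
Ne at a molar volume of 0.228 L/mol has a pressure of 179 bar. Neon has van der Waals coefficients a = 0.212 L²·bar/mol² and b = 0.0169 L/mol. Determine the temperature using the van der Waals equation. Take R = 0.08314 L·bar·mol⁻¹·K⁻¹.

T = (P + a/V_m²)(V_m − b)/R
P + a/V_m² = 179 + 0.212/(0.228)² = 183.08 bar
V_m − b = 0.228 − 0.0169 = 0.21110 L/mol
T = (183.08)(0.21110)/0.08314 = 464.9 K

T ≈ 464.9 K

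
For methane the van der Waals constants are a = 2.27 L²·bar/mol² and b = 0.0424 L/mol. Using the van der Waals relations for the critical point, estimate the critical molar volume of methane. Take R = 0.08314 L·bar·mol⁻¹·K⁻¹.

For a van der Waals gas, V_m,c = 3b.
V_m,c = 3×0.0424 = 0.1272 L/mol

V_m,c ≈ 0.1272 L/mol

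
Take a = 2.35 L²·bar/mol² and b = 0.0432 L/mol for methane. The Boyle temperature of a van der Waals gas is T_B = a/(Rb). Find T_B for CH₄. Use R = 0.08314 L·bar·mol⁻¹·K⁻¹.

T_B ≈ 654.3 K

For a van der Waals gas the second virial coefficient B₂ = b − a/(RT) vanishes at T_B = a/(Rb).
T_B = 2.35/(0.08314×0.0432) = 2.35/0.0035916 = 654.3 K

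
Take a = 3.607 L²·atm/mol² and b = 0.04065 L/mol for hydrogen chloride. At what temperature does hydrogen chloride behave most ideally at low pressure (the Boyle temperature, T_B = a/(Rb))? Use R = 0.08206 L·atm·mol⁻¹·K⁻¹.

T_B ≈ 1081 K

For a van der Waals gas the second virial coefficient B₂ = b − a/(RT) vanishes at T_B = a/(Rb).
T_B = 3.607/(0.08206×0.04065) = 3.607/0.0033357 = 1081 K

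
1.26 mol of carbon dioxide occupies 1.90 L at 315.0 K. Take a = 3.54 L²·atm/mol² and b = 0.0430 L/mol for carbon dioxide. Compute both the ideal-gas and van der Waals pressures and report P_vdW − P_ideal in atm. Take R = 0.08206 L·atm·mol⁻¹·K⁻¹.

Ideal: P_ideal = nRT/V = (1.26)(0.08206)(315.0)/1.90 = 17.1419 atm
vdW: P = nRT/(V − nb) − a n²/V² = 32.5696/1.84582 − 5.62010/3.61000 = 17.6451 − 1.55681 = 16.0883 atm
ΔP = 16.0883 − 17.1419 = -1.054 atm

ΔP ≈ -1.054 atm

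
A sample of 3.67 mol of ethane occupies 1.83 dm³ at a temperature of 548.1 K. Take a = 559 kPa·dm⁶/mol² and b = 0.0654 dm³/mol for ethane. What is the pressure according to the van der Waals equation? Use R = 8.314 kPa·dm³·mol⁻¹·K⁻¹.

P = nRT/(V − nb) − a n²/V²
nRT/(V − nb) = (3.67)(8.314)(548.1)/(1.83 − 3.67×0.0654) = 16724/1.5900 = 10518 kPa
a n²/V² = (559)(3.67)²/(1.83)² = 2248.2 kPa
P = 10518 − 2248.2 = 8270 kPa

P ≈ 8270 kPa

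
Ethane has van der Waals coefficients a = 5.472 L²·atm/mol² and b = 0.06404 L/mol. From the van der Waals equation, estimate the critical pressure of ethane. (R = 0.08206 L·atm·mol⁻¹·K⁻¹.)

P_c ≈ 49.42 atm

For a van der Waals gas, P_c = a/(27b²).
P_c = 5.472/(27×(0.06404)²) = 5.472/0.11073 = 49.42 atm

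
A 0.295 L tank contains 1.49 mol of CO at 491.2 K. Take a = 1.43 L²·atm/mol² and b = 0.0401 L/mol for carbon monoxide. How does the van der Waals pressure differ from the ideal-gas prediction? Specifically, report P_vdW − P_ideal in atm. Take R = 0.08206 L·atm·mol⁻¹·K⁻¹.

Ideal: P_ideal = nRT/V = (1.49)(0.08206)(491.2)/0.295 = 203.589 atm
vdW: P = nRT/(V − nb) − a n²/V² = 60.0587/0.235251 − 3.17474/0.0870250 = 255.296 − 36.4808 = 218.815 atm
ΔP = 218.815 − 203.589 = 15.23 atm

ΔP ≈ 15.23 atm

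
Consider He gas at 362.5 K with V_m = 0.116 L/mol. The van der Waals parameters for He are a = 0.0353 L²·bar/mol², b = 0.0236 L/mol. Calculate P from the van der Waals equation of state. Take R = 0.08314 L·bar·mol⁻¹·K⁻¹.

P ≈ 323.5 bar

P = RT/(V_m − b) − a/V_m²
RT/(V_m − b) = (0.08314)(362.5)/(0.116 − 0.0236) = 30.138/0.092400 = 326.17 bar
a/V_m² = 0.0353/(0.116)² = 2.6234 bar
P = 326.17 − 2.6234 = 323.5 bar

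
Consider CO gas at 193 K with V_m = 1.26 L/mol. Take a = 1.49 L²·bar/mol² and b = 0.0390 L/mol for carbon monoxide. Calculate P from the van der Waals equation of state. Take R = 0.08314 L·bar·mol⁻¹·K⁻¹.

P = RT/(V_m − b) − a/V_m²
RT/(V_m − b) = (0.08314)(193)/(1.26 − 0.0390) = 16.046/1.2210 = 13.142 bar
a/V_m² = 1.49/(1.26)² = 0.93852 bar
P = 13.142 − 0.93852 = 12.20 bar

P ≈ 12.20 bar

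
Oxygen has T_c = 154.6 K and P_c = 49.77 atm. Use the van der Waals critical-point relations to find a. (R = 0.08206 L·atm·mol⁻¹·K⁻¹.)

From T_c = 8a/(27Rb) and P_c = a/(27b²): a = 27 R² T_c²/(64 P_c).
a = 27×(0.08206)²×(154.6)²/(64×49.77) = 4345.6/3185.3 = 1.364 L²·atm/mol²

a ≈ 1.364 L²·atm/mol²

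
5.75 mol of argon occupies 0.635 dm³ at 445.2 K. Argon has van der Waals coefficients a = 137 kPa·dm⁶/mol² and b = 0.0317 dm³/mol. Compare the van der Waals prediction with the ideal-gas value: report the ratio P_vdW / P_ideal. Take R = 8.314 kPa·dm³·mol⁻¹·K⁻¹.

P_vdW / P_ideal ≈ 1.067

Ideal: P_ideal = nRT/V = (5.75)(8.314)(445.2)/0.635 = 33516.5 kPa
vdW: P = nRT/(V − nb) − a n²/V² = 21283.0/0.452725 − 4529.56/0.403225 = 47010.9 − 11233.3 = 35777.6 kPa
Ratio = 35777.6/33516.5 = 1.067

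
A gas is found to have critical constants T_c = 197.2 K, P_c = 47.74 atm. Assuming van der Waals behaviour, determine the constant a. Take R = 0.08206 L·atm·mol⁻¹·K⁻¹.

a ≈ 2.314 L²·atm/mol²

From T_c = 8a/(27Rb) and P_c = a/(27b²): a = 27 R² T_c²/(64 P_c).
a = 27×(0.08206)²×(197.2)²/(64×47.74) = 7070.3/3055.4 = 2.314 L²·atm/mol²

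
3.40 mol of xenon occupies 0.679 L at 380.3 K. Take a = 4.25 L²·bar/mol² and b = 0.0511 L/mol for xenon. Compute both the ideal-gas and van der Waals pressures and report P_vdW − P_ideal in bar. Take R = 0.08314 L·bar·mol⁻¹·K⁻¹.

ΔP ≈ -52.12 bar

Ideal: P_ideal = nRT/V = (3.40)(0.08314)(380.3)/0.679 = 158.324 bar
vdW: P = nRT/(V − nb) − a n²/V² = 107.502/0.505260 − 49.1300/0.461041 = 212.766 − 106.563 = 106.203 bar
ΔP = 106.203 − 158.324 = -52.12 bar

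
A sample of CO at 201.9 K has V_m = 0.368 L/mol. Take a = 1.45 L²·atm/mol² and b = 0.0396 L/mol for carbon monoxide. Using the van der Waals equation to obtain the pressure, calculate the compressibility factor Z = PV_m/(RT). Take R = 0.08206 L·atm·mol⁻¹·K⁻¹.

Z ≈ 0.8828

P = RT/(V_m − b) − a/V_m² = (0.08206)(201.9)/(0.368 − 0.0396) − 1.45/(0.368)²
  = 16.568/0.32840 − 10.707 = 50.451 − 10.707 = 39.744 atm
Z = PV_m/(RT) = (39.744)(0.368)/((0.08206)(201.9)) = 14.626/16.568 = 0.8828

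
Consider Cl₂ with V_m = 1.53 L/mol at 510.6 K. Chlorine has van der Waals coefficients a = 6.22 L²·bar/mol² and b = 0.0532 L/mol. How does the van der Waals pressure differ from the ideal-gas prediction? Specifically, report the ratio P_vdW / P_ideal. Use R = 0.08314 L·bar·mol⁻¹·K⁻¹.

Ideal: P_ideal = RT/V_m = (0.08314)(510.6)/1.53 = 27.7459 bar
vdW: P = RT/(V_m − b) − a/V_m² = 42.4513/1.47680 − 6.22/2.34090 = 28.7455 − 2.65710 = 26.0884 bar
Ratio = 26.0884/27.7459 = 0.9403

P_vdW / P_ideal ≈ 0.9403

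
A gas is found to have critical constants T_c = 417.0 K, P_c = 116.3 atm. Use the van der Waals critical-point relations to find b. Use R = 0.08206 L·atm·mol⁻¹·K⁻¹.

From T_c = 8a/(27Rb) and P_c = a/(27b²): b = R T_c/(8 P_c).
b = (0.08206)(417.0)/(8×116.3) = 34.219/930.40 = 0.03678 L/mol

b ≈ 0.03678 L/mol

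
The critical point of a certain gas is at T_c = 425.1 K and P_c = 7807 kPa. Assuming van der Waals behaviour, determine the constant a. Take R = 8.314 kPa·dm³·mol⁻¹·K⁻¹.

From T_c = 8a/(27Rb) and P_c = a/(27b²): a = 27 R² T_c²/(64 P_c).
a = 27×(8.314)²×(425.1)²/(64×7807) = 337260915/499648 = 675.0 kPa·dm⁶/mol²

a ≈ 675.0 kPa·dm⁶/mol²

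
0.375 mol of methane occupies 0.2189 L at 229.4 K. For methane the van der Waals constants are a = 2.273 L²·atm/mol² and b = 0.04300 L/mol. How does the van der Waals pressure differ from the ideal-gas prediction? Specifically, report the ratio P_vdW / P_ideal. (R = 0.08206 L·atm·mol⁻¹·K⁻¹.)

Ideal: P_ideal = nRT/V = (0.375)(0.08206)(229.4)/0.2189 = 32.2486 atm
vdW: P = nRT/(V − nb) − a n²/V² = 7.05921/0.202775 − 0.319641/0.0479172 = 34.8130 − 6.67069 = 28.1423 atm
Ratio = 28.1423/32.2486 = 0.8727

P_vdW / P_ideal ≈ 0.8727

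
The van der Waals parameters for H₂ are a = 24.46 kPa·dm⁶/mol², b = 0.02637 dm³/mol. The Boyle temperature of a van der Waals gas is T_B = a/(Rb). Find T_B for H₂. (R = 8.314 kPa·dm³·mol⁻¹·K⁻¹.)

T_B ≈ 111.6 K

For a van der Waals gas the second virial coefficient B₂ = b − a/(RT) vanishes at T_B = a/(Rb).
T_B = 24.46/(8.314×0.02637) = 24.46/0.21924 = 111.6 K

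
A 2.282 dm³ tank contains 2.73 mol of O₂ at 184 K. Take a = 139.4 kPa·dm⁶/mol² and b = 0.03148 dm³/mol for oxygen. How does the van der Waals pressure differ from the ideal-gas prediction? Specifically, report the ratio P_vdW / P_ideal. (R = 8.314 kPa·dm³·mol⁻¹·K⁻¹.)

P_vdW / P_ideal ≈ 0.9301

Ideal: P_ideal = nRT/V = (2.73)(8.314)(184)/2.282 = 1830.10 kPa
vdW: P = nRT/(V − nb) − a n²/V² = 4176.29/2.19606 − 1038.93/5.20752 = 1901.72 − 199.506 = 1702.21 kPa
Ratio = 1702.21/1830.10 = 0.9301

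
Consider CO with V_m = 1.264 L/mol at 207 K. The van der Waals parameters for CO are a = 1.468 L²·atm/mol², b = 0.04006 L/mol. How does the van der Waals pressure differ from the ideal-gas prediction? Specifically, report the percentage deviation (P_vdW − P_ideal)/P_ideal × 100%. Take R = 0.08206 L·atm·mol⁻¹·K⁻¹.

-3.56 %

Ideal: P_ideal = RT/V_m = (0.08206)(207)/1.264 = 13.4386 atm
vdW: P = RT/(V_m − b) − a/V_m² = 16.9864/1.22394 − 1.468/1.59770 = 13.8785 − 0.918821 = 12.9597 atm
% deviation = (12.9597 − 13.4386)/13.4386 × 100% = -3.56%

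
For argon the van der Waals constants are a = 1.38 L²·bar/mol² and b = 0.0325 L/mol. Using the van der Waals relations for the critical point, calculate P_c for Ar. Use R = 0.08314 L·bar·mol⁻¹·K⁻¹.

P_c ≈ 48.39 bar

For a van der Waals gas, P_c = a/(27b²).
P_c = 1.38/(27×(0.0325)²) = 1.38/0.028519 = 48.39 bar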